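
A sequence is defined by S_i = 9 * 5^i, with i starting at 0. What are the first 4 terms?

This is a geometric sequence.
i=0: S_0 = 9 * 5^0 = 9
i=1: S_1 = 9 * 5^1 = 45
i=2: S_2 = 9 * 5^2 = 225
i=3: S_3 = 9 * 5^3 = 1125
The first 4 terms are: [9, 45, 225, 1125]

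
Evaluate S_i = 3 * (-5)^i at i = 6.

S_6 = 3 * (-5)^6 = 3 * 15625 = 46875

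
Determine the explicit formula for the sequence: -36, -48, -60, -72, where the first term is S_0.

Check differences: -48 - -36 = -12
-60 - -48 = -12
Common difference d = -12.
First term a = -36.
Formula: S_i = -36 - 12*i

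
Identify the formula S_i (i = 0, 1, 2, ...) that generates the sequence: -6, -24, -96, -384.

Check ratios: -24 / -6 = 4.0
Common ratio r = 4.
First term a = -6.
Formula: S_i = -6 * 4^i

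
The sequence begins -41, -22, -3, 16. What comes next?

Differences: -22 - -41 = 19
This is an arithmetic sequence with common difference d = 19.
Next term = 16 + 19 = 35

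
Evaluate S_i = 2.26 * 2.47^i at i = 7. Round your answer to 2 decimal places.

S_7 = 2.26 * 2.47^7 ≈ 2.26 * 560.8913 ≈ 1267.61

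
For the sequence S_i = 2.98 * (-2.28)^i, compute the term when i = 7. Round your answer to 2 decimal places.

S_7 = 2.98 * (-2.28)^7 ≈ 2.98 * -320.2904 ≈ -954.47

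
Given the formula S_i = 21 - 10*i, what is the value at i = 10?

S_10 = 21 + -10*10 = 21 + -100 = -79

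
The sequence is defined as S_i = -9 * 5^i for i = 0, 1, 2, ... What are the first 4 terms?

This is a geometric sequence.
i=0: S_0 = -9 * 5^0 = -9
i=1: S_1 = -9 * 5^1 = -45
i=2: S_2 = -9 * 5^2 = -225
i=3: S_3 = -9 * 5^3 = -1125
The first 4 terms are: [-9, -45, -225, -1125]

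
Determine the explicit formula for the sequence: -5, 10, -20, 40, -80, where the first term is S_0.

Check ratios: 10 / -5 = -2.0
Common ratio r = -2.
First term a = -5.
Formula: S_i = -5 * (-2)^i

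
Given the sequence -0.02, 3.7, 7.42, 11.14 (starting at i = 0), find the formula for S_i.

Check differences: 3.7 - -0.02 = 3.72
7.42 - 3.7 = 3.72
Common difference d = 3.72.
First term a = -0.02.
Formula: S_i = -0.02 + 3.72*i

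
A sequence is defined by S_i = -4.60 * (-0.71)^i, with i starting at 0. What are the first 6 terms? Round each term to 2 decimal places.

This is a geometric sequence.
i=0: S_0 = -4.6 * (-0.71)^0 = -4.6
i=1: S_1 = -4.6 * (-0.71)^1 ≈ 3.27
i=2: S_2 = -4.6 * (-0.71)^2 ≈ -2.32
i=3: S_3 = -4.6 * (-0.71)^3 ≈ 1.65
i=4: S_4 = -4.6 * (-0.71)^4 ≈ -1.17
i=5: S_5 = -4.6 * (-0.71)^5 ≈ 0.83
The first 6 terms are: [-4.6, 3.27, -2.32, 1.65, -1.17, 0.83]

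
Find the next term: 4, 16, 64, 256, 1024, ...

Ratios: 16 / 4 = 4.0
This is a geometric sequence with common ratio r = 4.
Next term = 1024 * 4 = 4096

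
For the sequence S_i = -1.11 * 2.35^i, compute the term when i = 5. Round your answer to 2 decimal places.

S_5 = -1.11 * 2.35^5 ≈ -1.11 * 71.6703 ≈ -79.55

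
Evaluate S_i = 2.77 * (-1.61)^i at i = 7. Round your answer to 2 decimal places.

S_7 = 2.77 * (-1.61)^7 ≈ 2.77 * -28.0402 ≈ -77.67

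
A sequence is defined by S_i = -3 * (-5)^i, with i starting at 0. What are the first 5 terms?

This is a geometric sequence.
i=0: S_0 = -3 * (-5)^0 = -3
i=1: S_1 = -3 * (-5)^1 = 15
i=2: S_2 = -3 * (-5)^2 = -75
i=3: S_3 = -3 * (-5)^3 = 375
i=4: S_4 = -3 * (-5)^4 = -1875
The first 5 terms are: [-3, 15, -75, 375, -1875]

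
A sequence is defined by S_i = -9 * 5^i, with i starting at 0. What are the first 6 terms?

This is a geometric sequence.
i=0: S_0 = -9 * 5^0 = -9
i=1: S_1 = -9 * 5^1 = -45
i=2: S_2 = -9 * 5^2 = -225
i=3: S_3 = -9 * 5^3 = -1125
i=4: S_4 = -9 * 5^4 = -5625
i=5: S_5 = -9 * 5^5 = -28125
The first 6 terms are: [-9, -45, -225, -1125, -5625, -28125]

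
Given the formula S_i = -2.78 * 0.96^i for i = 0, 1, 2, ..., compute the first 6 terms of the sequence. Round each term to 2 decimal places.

This is a geometric sequence.
i=0: S_0 = -2.78 * 0.96^0 = -2.78
i=1: S_1 = -2.78 * 0.96^1 ≈ -2.67
i=2: S_2 = -2.78 * 0.96^2 ≈ -2.56
i=3: S_3 = -2.78 * 0.96^3 ≈ -2.46
i=4: S_4 = -2.78 * 0.96^4 ≈ -2.36
i=5: S_5 = -2.78 * 0.96^5 ≈ -2.27
The first 6 terms are: [-2.78, -2.67, -2.56, -2.46, -2.36, -2.27]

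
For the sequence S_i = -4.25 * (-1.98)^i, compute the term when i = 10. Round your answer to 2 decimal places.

S_10 = -4.25 * (-1.98)^10 ≈ -4.25 * 926.0872 ≈ -3935.87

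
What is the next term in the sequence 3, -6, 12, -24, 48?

Ratios: -6 / 3 = -2.0
This is a geometric sequence with common ratio r = -2.
Next term = 48 * -2 = -96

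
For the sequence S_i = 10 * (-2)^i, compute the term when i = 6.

S_6 = 10 * (-2)^6 = 10 * 64 = 640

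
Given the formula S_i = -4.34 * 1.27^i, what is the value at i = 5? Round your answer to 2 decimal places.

S_5 = -4.34 * 1.27^5 ≈ -4.34 * 3.3038 ≈ -14.34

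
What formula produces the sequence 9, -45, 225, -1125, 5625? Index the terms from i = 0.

Check ratios: -45 / 9 = -5.0
Common ratio r = -5.
First term a = 9.
Formula: S_i = 9 * (-5)^i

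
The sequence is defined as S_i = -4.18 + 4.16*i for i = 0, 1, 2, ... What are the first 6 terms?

This is an arithmetic sequence.
i=0: S_0 = -4.18 + 4.16*0 = -4.18
i=1: S_1 = -4.18 + 4.16*1 = -0.02
i=2: S_2 = -4.18 + 4.16*2 = 4.14
i=3: S_3 = -4.18 + 4.16*3 = 8.3
i=4: S_4 = -4.18 + 4.16*4 = 12.46
i=5: S_5 = -4.18 + 4.16*5 = 16.62
The first 6 terms are: [-4.18, -0.02, 4.14, 8.3, 12.46, 16.62]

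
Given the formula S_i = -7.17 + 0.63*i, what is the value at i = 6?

S_6 = -7.17 + 0.63*6 = -7.17 + 3.78 = -3.39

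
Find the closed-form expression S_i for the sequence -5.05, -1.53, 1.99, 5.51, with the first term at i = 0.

Check differences: -1.53 - -5.05 = 3.52
1.99 - -1.53 = 3.52
Common difference d = 3.52.
First term a = -5.05.
Formula: S_i = -5.05 + 3.52*i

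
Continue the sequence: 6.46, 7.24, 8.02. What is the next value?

Differences: 7.24 - 6.46 = 0.78
This is an arithmetic sequence with common difference d = 0.78.
Next term = 8.02 + 0.78 = 8.8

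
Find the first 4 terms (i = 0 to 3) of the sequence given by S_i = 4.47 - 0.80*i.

This is an arithmetic sequence.
i=0: S_0 = 4.47 + -0.8*0 = 4.47
i=1: S_1 = 4.47 + -0.8*1 = 3.67
i=2: S_2 = 4.47 + -0.8*2 = 2.87
i=3: S_3 = 4.47 + -0.8*3 = 2.07
The first 4 terms are: [4.47, 3.67, 2.87, 2.07]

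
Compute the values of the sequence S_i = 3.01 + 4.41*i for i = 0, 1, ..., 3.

This is an arithmetic sequence.
i=0: S_0 = 3.01 + 4.41*0 = 3.01
i=1: S_1 = 3.01 + 4.41*1 = 7.42
i=2: S_2 = 3.01 + 4.41*2 = 11.83
i=3: S_3 = 3.01 + 4.41*3 = 16.24
The first 4 terms are: [3.01, 7.42, 11.83, 16.24]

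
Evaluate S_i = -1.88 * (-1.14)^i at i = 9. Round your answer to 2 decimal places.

S_9 = -1.88 * (-1.14)^9 ≈ -1.88 * -3.2519 ≈ 6.11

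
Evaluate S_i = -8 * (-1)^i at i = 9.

S_9 = -8 * (-1)^9 = -8 * -1 = 8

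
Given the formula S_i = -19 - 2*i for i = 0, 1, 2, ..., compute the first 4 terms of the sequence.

This is an arithmetic sequence.
i=0: S_0 = -19 + -2*0 = -19
i=1: S_1 = -19 + -2*1 = -21
i=2: S_2 = -19 + -2*2 = -23
i=3: S_3 = -19 + -2*3 = -25
The first 4 terms are: [-19, -21, -23, -25]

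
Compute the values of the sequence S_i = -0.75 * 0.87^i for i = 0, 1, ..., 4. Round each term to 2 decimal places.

This is a geometric sequence.
i=0: S_0 = -0.75 * 0.87^0 = -0.75
i=1: S_1 = -0.75 * 0.87^1 ≈ -0.65
i=2: S_2 = -0.75 * 0.87^2 ≈ -0.57
i=3: S_3 = -0.75 * 0.87^3 ≈ -0.49
i=4: S_4 = -0.75 * 0.87^4 ≈ -0.43
The first 5 terms are: [-0.75, -0.65, -0.57, -0.49, -0.43]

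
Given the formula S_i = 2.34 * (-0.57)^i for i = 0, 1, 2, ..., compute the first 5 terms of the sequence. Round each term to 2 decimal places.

This is a geometric sequence.
i=0: S_0 = 2.34 * (-0.57)^0 = 2.34
i=1: S_1 = 2.34 * (-0.57)^1 ≈ -1.33
i=2: S_2 = 2.34 * (-0.57)^2 ≈ 0.76
i=3: S_3 = 2.34 * (-0.57)^3 ≈ -0.43
i=4: S_4 = 2.34 * (-0.57)^4 ≈ 0.25
The first 5 terms are: [2.34, -1.33, 0.76, -0.43, 0.25]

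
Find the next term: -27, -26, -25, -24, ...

Differences: -26 - -27 = 1
This is an arithmetic sequence with common difference d = 1.
Next term = -24 + 1 = -23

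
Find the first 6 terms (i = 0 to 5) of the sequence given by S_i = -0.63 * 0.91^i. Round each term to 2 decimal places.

This is a geometric sequence.
i=0: S_0 = -0.63 * 0.91^0 = -0.63
i=1: S_1 = -0.63 * 0.91^1 ≈ -0.57
i=2: S_2 = -0.63 * 0.91^2 ≈ -0.52
i=3: S_3 = -0.63 * 0.91^3 ≈ -0.47
i=4: S_4 = -0.63 * 0.91^4 ≈ -0.43
i=5: S_5 = -0.63 * 0.91^5 ≈ -0.39
The first 6 terms are: [-0.63, -0.57, -0.52, -0.47, -0.43, -0.39]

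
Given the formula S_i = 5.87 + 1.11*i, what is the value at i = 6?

S_6 = 5.87 + 1.11*6 = 5.87 + 6.66 = 12.53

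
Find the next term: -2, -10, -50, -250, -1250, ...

Ratios: -10 / -2 = 5.0
This is a geometric sequence with common ratio r = 5.
Next term = -1250 * 5 = -6250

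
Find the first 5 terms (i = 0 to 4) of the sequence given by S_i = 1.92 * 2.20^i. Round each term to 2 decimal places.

This is a geometric sequence.
i=0: S_0 = 1.92 * 2.2^0 = 1.92
i=1: S_1 = 1.92 * 2.2^1 ≈ 4.22
i=2: S_2 = 1.92 * 2.2^2 ≈ 9.29
i=3: S_3 = 1.92 * 2.2^3 ≈ 20.44
i=4: S_4 = 1.92 * 2.2^4 ≈ 44.98
The first 5 terms are: [1.92, 4.22, 9.29, 20.44, 44.98]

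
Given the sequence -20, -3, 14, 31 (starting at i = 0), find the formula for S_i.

Check differences: -3 - -20 = 17
14 - -3 = 17
Common difference d = 17.
First term a = -20.
Formula: S_i = -20 + 17*i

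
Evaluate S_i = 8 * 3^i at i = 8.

S_8 = 8 * 3^8 = 8 * 6561 = 52488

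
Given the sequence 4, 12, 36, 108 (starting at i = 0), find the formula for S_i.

Check ratios: 12 / 4 = 3.0
Common ratio r = 3.
First term a = 4.
Formula: S_i = 4 * 3^i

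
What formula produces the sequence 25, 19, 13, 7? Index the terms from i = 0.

Check differences: 19 - 25 = -6
13 - 19 = -6
Common difference d = -6.
First term a = 25.
Formula: S_i = 25 - 6*i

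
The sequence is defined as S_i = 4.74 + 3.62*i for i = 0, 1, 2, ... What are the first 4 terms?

This is an arithmetic sequence.
i=0: S_0 = 4.74 + 3.62*0 = 4.74
i=1: S_1 = 4.74 + 3.62*1 = 8.36
i=2: S_2 = 4.74 + 3.62*2 = 11.98
i=3: S_3 = 4.74 + 3.62*3 = 15.6
The first 4 terms are: [4.74, 8.36, 11.98, 15.6]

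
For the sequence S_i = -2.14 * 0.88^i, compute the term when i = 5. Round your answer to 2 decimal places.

S_5 = -2.14 * 0.88^5 ≈ -2.14 * 0.5277 ≈ -1.13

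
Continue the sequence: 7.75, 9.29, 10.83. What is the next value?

Differences: 9.29 - 7.75 = 1.54
This is an arithmetic sequence with common difference d = 1.54.
Next term = 10.83 + 1.54 = 12.37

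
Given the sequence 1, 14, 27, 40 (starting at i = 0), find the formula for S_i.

Check differences: 14 - 1 = 13
27 - 14 = 13
Common difference d = 13.
First term a = 1.
Formula: S_i = 1 + 13*i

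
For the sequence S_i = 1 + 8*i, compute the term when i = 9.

S_9 = 1 + 8*9 = 1 + 72 = 73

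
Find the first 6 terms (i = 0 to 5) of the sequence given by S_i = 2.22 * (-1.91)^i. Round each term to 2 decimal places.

This is a geometric sequence.
i=0: S_0 = 2.22 * (-1.91)^0 = 2.22
i=1: S_1 = 2.22 * (-1.91)^1 ≈ -4.24
i=2: S_2 = 2.22 * (-1.91)^2 ≈ 8.1
i=3: S_3 = 2.22 * (-1.91)^3 ≈ -15.47
i=4: S_4 = 2.22 * (-1.91)^4 ≈ 29.55
i=5: S_5 = 2.22 * (-1.91)^5 ≈ -56.43
The first 6 terms are: [2.22, -4.24, 8.1, -15.47, 29.55, -56.43]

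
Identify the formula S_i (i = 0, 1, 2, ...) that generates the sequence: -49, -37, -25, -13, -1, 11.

Check differences: -37 - -49 = 12
-25 - -37 = 12
Common difference d = 12.
First term a = -49.
Formula: S_i = -49 + 12*i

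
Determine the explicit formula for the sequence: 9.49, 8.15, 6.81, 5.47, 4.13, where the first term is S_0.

Check differences: 8.15 - 9.49 = -1.34
6.81 - 8.15 = -1.34
Common difference d = -1.34.
First term a = 9.49.
Formula: S_i = 9.49 - 1.34*i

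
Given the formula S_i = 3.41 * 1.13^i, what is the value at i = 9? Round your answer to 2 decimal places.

S_9 = 3.41 * 1.13^9 ≈ 3.41 * 3.004 ≈ 10.24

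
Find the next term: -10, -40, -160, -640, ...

Ratios: -40 / -10 = 4.0
This is a geometric sequence with common ratio r = 4.
Next term = -640 * 4 = -2560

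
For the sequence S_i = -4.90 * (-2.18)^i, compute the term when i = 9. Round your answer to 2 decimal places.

S_9 = -4.9 * (-2.18)^9 ≈ -4.9 * -1112.0094 ≈ 5448.85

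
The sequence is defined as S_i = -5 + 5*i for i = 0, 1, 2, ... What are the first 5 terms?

This is an arithmetic sequence.
i=0: S_0 = -5 + 5*0 = -5
i=1: S_1 = -5 + 5*1 = 0
i=2: S_2 = -5 + 5*2 = 5
i=3: S_3 = -5 + 5*3 = 10
i=4: S_4 = -5 + 5*4 = 15
The first 5 terms are: [-5, 0, 5, 10, 15]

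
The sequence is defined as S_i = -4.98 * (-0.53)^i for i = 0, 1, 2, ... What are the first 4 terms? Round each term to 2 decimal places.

This is a geometric sequence.
i=0: S_0 = -4.98 * (-0.53)^0 = -4.98
i=1: S_1 = -4.98 * (-0.53)^1 ≈ 2.64
i=2: S_2 = -4.98 * (-0.53)^2 ≈ -1.4
i=3: S_3 = -4.98 * (-0.53)^3 ≈ 0.74
The first 4 terms are: [-4.98, 2.64, -1.4, 0.74]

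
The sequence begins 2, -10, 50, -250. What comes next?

Ratios: -10 / 2 = -5.0
This is a geometric sequence with common ratio r = -5.
Next term = -250 * -5 = 1250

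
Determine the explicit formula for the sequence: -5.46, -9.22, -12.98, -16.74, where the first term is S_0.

Check differences: -9.22 - -5.46 = -3.76
-12.98 - -9.22 = -3.76
Common difference d = -3.76.
First term a = -5.46.
Formula: S_i = -5.46 - 3.76*i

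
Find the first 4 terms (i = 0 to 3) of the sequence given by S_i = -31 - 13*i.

This is an arithmetic sequence.
i=0: S_0 = -31 + -13*0 = -31
i=1: S_1 = -31 + -13*1 = -44
i=2: S_2 = -31 + -13*2 = -57
i=3: S_3 = -31 + -13*3 = -70
The first 4 terms are: [-31, -44, -57, -70]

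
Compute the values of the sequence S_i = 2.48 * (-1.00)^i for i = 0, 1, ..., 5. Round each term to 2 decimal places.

This is a geometric sequence.
i=0: S_0 = 2.48 * (-1.0)^0 = 2.48
i=1: S_1 = 2.48 * (-1.0)^1 = -2.48
i=2: S_2 = 2.48 * (-1.0)^2 = 2.48
i=3: S_3 = 2.48 * (-1.0)^3 = -2.48
i=4: S_4 = 2.48 * (-1.0)^4 = 2.48
i=5: S_5 = 2.48 * (-1.0)^5 = -2.48
The first 6 terms are: [2.48, -2.48, 2.48, -2.48, 2.48, -2.48]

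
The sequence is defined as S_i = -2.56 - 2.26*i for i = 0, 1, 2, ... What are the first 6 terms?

This is an arithmetic sequence.
i=0: S_0 = -2.56 + -2.26*0 = -2.56
i=1: S_1 = -2.56 + -2.26*1 = -4.82
i=2: S_2 = -2.56 + -2.26*2 = -7.08
i=3: S_3 = -2.56 + -2.26*3 = -9.34
i=4: S_4 = -2.56 + -2.26*4 = -11.6
i=5: S_5 = -2.56 + -2.26*5 = -13.86
The first 6 terms are: [-2.56, -4.82, -7.08, -9.34, -11.6, -13.86]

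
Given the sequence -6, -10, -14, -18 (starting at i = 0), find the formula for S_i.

Check differences: -10 - -6 = -4
-14 - -10 = -4
Common difference d = -4.
First term a = -6.
Formula: S_i = -6 - 4*i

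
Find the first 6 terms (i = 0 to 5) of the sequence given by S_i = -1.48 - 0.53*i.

This is an arithmetic sequence.
i=0: S_0 = -1.48 + -0.53*0 = -1.48
i=1: S_1 = -1.48 + -0.53*1 = -2.01
i=2: S_2 = -1.48 + -0.53*2 = -2.54
i=3: S_3 = -1.48 + -0.53*3 = -3.07
i=4: S_4 = -1.48 + -0.53*4 = -3.6
i=5: S_5 = -1.48 + -0.53*5 = -4.13
The first 6 terms are: [-1.48, -2.01, -2.54, -3.07, -3.6, -4.13]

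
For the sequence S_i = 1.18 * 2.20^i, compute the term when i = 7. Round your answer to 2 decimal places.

S_7 = 1.18 * 2.2^7 ≈ 1.18 * 249.4358 ≈ 294.33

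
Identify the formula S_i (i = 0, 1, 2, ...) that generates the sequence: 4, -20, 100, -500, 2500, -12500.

Check ratios: -20 / 4 = -5.0
Common ratio r = -5.
First term a = 4.
Formula: S_i = 4 * (-5)^i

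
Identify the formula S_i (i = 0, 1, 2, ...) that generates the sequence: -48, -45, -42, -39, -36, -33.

Check differences: -45 - -48 = 3
-42 - -45 = 3
Common difference d = 3.
First term a = -48.
Formula: S_i = -48 + 3*i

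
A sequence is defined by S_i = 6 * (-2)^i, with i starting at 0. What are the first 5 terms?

This is a geometric sequence.
i=0: S_0 = 6 * (-2)^0 = 6
i=1: S_1 = 6 * (-2)^1 = -12
i=2: S_2 = 6 * (-2)^2 = 24
i=3: S_3 = 6 * (-2)^3 = -48
i=4: S_4 = 6 * (-2)^4 = 96
The first 5 terms are: [6, -12, 24, -48, 96]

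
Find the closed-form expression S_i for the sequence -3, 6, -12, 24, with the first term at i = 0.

Check ratios: 6 / -3 = -2.0
Common ratio r = -2.
First term a = -3.
Formula: S_i = -3 * (-2)^i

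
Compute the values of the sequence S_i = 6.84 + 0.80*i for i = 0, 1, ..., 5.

This is an arithmetic sequence.
i=0: S_0 = 6.84 + 0.8*0 = 6.84
i=1: S_1 = 6.84 + 0.8*1 = 7.64
i=2: S_2 = 6.84 + 0.8*2 = 8.44
i=3: S_3 = 6.84 + 0.8*3 = 9.24
i=4: S_4 = 6.84 + 0.8*4 = 10.04
i=5: S_5 = 6.84 + 0.8*5 = 10.84
The first 6 terms are: [6.84, 7.64, 8.44, 9.24, 10.04, 10.84]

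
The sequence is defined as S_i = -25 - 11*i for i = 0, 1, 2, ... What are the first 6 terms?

This is an arithmetic sequence.
i=0: S_0 = -25 + -11*0 = -25
i=1: S_1 = -25 + -11*1 = -36
i=2: S_2 = -25 + -11*2 = -47
i=3: S_3 = -25 + -11*3 = -58
i=4: S_4 = -25 + -11*4 = -69
i=5: S_5 = -25 + -11*5 = -80
The first 6 terms are: [-25, -36, -47, -58, -69, -80]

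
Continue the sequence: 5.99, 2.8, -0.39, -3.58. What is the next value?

Differences: 2.8 - 5.99 = -3.19
This is an arithmetic sequence with common difference d = -3.19.
Next term = -3.58 + -3.19 = -6.77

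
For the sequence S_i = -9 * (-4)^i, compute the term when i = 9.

S_9 = -9 * (-4)^9 = -9 * -262144 = 2359296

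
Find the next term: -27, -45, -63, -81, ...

Differences: -45 - -27 = -18
This is an arithmetic sequence with common difference d = -18.
Next term = -81 + -18 = -99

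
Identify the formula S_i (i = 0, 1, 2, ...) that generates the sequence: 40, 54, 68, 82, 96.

Check differences: 54 - 40 = 14
68 - 54 = 14
Common difference d = 14.
First term a = 40.
Formula: S_i = 40 + 14*i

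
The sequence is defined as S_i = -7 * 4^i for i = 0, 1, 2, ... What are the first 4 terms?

This is a geometric sequence.
i=0: S_0 = -7 * 4^0 = -7
i=1: S_1 = -7 * 4^1 = -28
i=2: S_2 = -7 * 4^2 = -112
i=3: S_3 = -7 * 4^3 = -448
The first 4 terms are: [-7, -28, -112, -448]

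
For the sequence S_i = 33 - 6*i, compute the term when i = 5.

S_5 = 33 + -6*5 = 33 + -30 = 3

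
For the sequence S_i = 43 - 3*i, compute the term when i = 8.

S_8 = 43 + -3*8 = 43 + -24 = 19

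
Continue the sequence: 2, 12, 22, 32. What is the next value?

Differences: 12 - 2 = 10
This is an arithmetic sequence with common difference d = 10.
Next term = 32 + 10 = 42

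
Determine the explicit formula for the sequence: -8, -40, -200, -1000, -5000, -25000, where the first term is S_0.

Check ratios: -40 / -8 = 5.0
Common ratio r = 5.
First term a = -8.
Formula: S_i = -8 * 5^i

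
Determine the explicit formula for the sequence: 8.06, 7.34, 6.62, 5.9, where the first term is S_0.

Check differences: 7.34 - 8.06 = -0.72
6.62 - 7.34 = -0.72
Common difference d = -0.72.
First term a = 8.06.
Formula: S_i = 8.06 - 0.72*i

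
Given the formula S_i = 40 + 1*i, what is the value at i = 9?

S_9 = 40 + 1*9 = 40 + 9 = 49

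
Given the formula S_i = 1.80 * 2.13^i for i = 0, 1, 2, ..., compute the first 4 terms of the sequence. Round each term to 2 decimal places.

This is a geometric sequence.
i=0: S_0 = 1.8 * 2.13^0 = 1.8
i=1: S_1 = 1.8 * 2.13^1 ≈ 3.83
i=2: S_2 = 1.8 * 2.13^2 ≈ 8.17
i=3: S_3 = 1.8 * 2.13^3 ≈ 17.39
The first 4 terms are: [1.8, 3.83, 8.17, 17.39]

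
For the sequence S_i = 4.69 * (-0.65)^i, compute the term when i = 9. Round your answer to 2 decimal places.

S_9 = 4.69 * (-0.65)^9 ≈ 4.69 * -0.0207 ≈ -0.1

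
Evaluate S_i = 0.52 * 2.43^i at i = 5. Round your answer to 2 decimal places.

S_5 = 0.52 * 2.43^5 ≈ 0.52 * 84.7289 ≈ 44.06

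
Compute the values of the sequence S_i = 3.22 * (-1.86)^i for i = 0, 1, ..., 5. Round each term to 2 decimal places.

This is a geometric sequence.
i=0: S_0 = 3.22 * (-1.86)^0 = 3.22
i=1: S_1 = 3.22 * (-1.86)^1 ≈ -5.99
i=2: S_2 = 3.22 * (-1.86)^2 ≈ 11.14
i=3: S_3 = 3.22 * (-1.86)^3 ≈ -20.72
i=4: S_4 = 3.22 * (-1.86)^4 ≈ 38.54
i=5: S_5 = 3.22 * (-1.86)^5 ≈ -71.68
The first 6 terms are: [3.22, -5.99, 11.14, -20.72, 38.54, -71.68]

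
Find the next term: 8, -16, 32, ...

Ratios: -16 / 8 = -2.0
This is a geometric sequence with common ratio r = -2.
Next term = 32 * -2 = -64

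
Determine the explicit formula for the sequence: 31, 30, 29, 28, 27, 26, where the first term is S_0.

Check differences: 30 - 31 = -1
29 - 30 = -1
Common difference d = -1.
First term a = 31.
Formula: S_i = 31 - 1*i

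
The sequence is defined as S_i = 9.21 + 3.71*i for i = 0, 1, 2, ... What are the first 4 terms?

This is an arithmetic sequence.
i=0: S_0 = 9.21 + 3.71*0 = 9.21
i=1: S_1 = 9.21 + 3.71*1 = 12.92
i=2: S_2 = 9.21 + 3.71*2 = 16.63
i=3: S_3 = 9.21 + 3.71*3 = 20.34
The first 4 terms are: [9.21, 12.92, 16.63, 20.34]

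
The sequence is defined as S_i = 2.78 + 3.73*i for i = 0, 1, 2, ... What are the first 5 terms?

This is an arithmetic sequence.
i=0: S_0 = 2.78 + 3.73*0 = 2.78
i=1: S_1 = 2.78 + 3.73*1 = 6.51
i=2: S_2 = 2.78 + 3.73*2 = 10.24
i=3: S_3 = 2.78 + 3.73*3 = 13.97
i=4: S_4 = 2.78 + 3.73*4 = 17.7
The first 5 terms are: [2.78, 6.51, 10.24, 13.97, 17.7]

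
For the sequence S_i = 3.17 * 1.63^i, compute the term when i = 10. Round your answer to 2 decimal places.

S_10 = 3.17 * 1.63^10 ≈ 3.17 * 132.3964 ≈ 419.7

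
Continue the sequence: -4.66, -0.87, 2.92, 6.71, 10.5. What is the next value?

Differences: -0.87 - -4.66 = 3.79
This is an arithmetic sequence with common difference d = 3.79.
Next term = 10.5 + 3.79 = 14.29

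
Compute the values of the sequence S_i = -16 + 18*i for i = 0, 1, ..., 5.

This is an arithmetic sequence.
i=0: S_0 = -16 + 18*0 = -16
i=1: S_1 = -16 + 18*1 = 2
i=2: S_2 = -16 + 18*2 = 20
i=3: S_3 = -16 + 18*3 = 38
i=4: S_4 = -16 + 18*4 = 56
i=5: S_5 = -16 + 18*5 = 74
The first 6 terms are: [-16, 2, 20, 38, 56, 74]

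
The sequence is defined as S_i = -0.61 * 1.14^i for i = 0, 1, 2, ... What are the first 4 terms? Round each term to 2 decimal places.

This is a geometric sequence.
i=0: S_0 = -0.61 * 1.14^0 = -0.61
i=1: S_1 = -0.61 * 1.14^1 ≈ -0.7
i=2: S_2 = -0.61 * 1.14^2 ≈ -0.79
i=3: S_3 = -0.61 * 1.14^3 ≈ -0.9
The first 4 terms are: [-0.61, -0.7, -0.79, -0.9]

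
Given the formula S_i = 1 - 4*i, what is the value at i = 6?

S_6 = 1 + -4*6 = 1 + -24 = -23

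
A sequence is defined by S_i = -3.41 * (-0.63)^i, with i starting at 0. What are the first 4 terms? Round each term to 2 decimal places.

This is a geometric sequence.
i=0: S_0 = -3.41 * (-0.63)^0 = -3.41
i=1: S_1 = -3.41 * (-0.63)^1 ≈ 2.15
i=2: S_2 = -3.41 * (-0.63)^2 ≈ -1.35
i=3: S_3 = -3.41 * (-0.63)^3 ≈ 0.85
The first 4 terms are: [-3.41, 2.15, -1.35, 0.85]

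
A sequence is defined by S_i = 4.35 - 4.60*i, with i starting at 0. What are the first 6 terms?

This is an arithmetic sequence.
i=0: S_0 = 4.35 + -4.6*0 = 4.35
i=1: S_1 = 4.35 + -4.6*1 = -0.25
i=2: S_2 = 4.35 + -4.6*2 = -4.85
i=3: S_3 = 4.35 + -4.6*3 = -9.45
i=4: S_4 = 4.35 + -4.6*4 = -14.05
i=5: S_5 = 4.35 + -4.6*5 = -18.65
The first 6 terms are: [4.35, -0.25, -4.85, -9.45, -14.05, -18.65]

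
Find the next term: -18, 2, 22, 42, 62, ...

Differences: 2 - -18 = 20
This is an arithmetic sequence with common difference d = 20.
Next term = 62 + 20 = 82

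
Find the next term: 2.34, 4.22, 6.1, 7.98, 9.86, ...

Differences: 4.22 - 2.34 = 1.88
This is an arithmetic sequence with common difference d = 1.88.
Next term = 9.86 + 1.88 = 11.74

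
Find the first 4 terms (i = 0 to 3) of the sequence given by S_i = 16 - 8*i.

This is an arithmetic sequence.
i=0: S_0 = 16 + -8*0 = 16
i=1: S_1 = 16 + -8*1 = 8
i=2: S_2 = 16 + -8*2 = 0
i=3: S_3 = 16 + -8*3 = -8
The first 4 terms are: [16, 8, 0, -8]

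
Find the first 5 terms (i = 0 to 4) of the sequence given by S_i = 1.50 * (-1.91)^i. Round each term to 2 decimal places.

This is a geometric sequence.
i=0: S_0 = 1.5 * (-1.91)^0 = 1.5
i=1: S_1 = 1.5 * (-1.91)^1 ≈ -2.87
i=2: S_2 = 1.5 * (-1.91)^2 ≈ 5.47
i=3: S_3 = 1.5 * (-1.91)^3 ≈ -10.45
i=4: S_4 = 1.5 * (-1.91)^4 ≈ 19.96
The first 5 terms are: [1.5, -2.87, 5.47, -10.45, 19.96]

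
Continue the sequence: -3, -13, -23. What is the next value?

Differences: -13 - -3 = -10
This is an arithmetic sequence with common difference d = -10.
Next term = -23 + -10 = -33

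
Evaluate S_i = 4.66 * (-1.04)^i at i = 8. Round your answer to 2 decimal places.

S_8 = 4.66 * (-1.04)^8 ≈ 4.66 * 1.3686 ≈ 6.38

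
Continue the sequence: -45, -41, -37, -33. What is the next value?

Differences: -41 - -45 = 4
This is an arithmetic sequence with common difference d = 4.
Next term = -33 + 4 = -29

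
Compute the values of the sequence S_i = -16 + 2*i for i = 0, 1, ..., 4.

This is an arithmetic sequence.
i=0: S_0 = -16 + 2*0 = -16
i=1: S_1 = -16 + 2*1 = -14
i=2: S_2 = -16 + 2*2 = -12
i=3: S_3 = -16 + 2*3 = -10
i=4: S_4 = -16 + 2*4 = -8
The first 5 terms are: [-16, -14, -12, -10, -8]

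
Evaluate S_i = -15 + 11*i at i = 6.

S_6 = -15 + 11*6 = -15 + 66 = 51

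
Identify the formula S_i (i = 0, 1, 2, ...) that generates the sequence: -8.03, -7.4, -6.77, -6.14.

Check differences: -7.4 - -8.03 = 0.63
-6.77 - -7.4 = 0.63
Common difference d = 0.63.
First term a = -8.03.
Formula: S_i = -8.03 + 0.63*i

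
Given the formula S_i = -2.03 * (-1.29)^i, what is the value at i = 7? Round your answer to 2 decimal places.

S_7 = -2.03 * (-1.29)^7 ≈ -2.03 * -5.9447 ≈ 12.07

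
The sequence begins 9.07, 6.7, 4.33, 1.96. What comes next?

Differences: 6.7 - 9.07 = -2.37
This is an arithmetic sequence with common difference d = -2.37.
Next term = 1.96 + -2.37 = -0.41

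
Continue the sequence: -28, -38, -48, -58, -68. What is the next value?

Differences: -38 - -28 = -10
This is an arithmetic sequence with common difference d = -10.
Next term = -68 + -10 = -78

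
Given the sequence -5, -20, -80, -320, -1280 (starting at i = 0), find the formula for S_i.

Check ratios: -20 / -5 = 4.0
Common ratio r = 4.
First term a = -5.
Formula: S_i = -5 * 4^i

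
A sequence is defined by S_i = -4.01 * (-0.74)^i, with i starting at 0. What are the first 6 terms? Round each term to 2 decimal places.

This is a geometric sequence.
i=0: S_0 = -4.01 * (-0.74)^0 = -4.01
i=1: S_1 = -4.01 * (-0.74)^1 ≈ 2.97
i=2: S_2 = -4.01 * (-0.74)^2 ≈ -2.2
i=3: S_3 = -4.01 * (-0.74)^3 ≈ 1.62
i=4: S_4 = -4.01 * (-0.74)^4 ≈ -1.2
i=5: S_5 = -4.01 * (-0.74)^5 ≈ 0.89
The first 6 terms are: [-4.01, 2.97, -2.2, 1.62, -1.2, 0.89]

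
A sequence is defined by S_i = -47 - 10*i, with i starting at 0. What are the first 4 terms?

This is an arithmetic sequence.
i=0: S_0 = -47 + -10*0 = -47
i=1: S_1 = -47 + -10*1 = -57
i=2: S_2 = -47 + -10*2 = -67
i=3: S_3 = -47 + -10*3 = -77
The first 4 terms are: [-47, -57, -67, -77]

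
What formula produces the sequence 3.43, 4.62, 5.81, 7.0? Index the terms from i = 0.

Check differences: 4.62 - 3.43 = 1.19
5.81 - 4.62 = 1.19
Common difference d = 1.19.
First term a = 3.43.
Formula: S_i = 3.43 + 1.19*i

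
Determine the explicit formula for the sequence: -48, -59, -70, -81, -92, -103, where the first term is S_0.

Check differences: -59 - -48 = -11
-70 - -59 = -11
Common difference d = -11.
First term a = -48.
Formula: S_i = -48 - 11*i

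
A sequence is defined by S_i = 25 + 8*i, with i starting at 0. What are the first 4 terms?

This is an arithmetic sequence.
i=0: S_0 = 25 + 8*0 = 25
i=1: S_1 = 25 + 8*1 = 33
i=2: S_2 = 25 + 8*2 = 41
i=3: S_3 = 25 + 8*3 = 49
The first 4 terms are: [25, 33, 41, 49]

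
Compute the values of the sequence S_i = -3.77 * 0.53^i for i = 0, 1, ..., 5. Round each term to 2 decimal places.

This is a geometric sequence.
i=0: S_0 = -3.77 * 0.53^0 = -3.77
i=1: S_1 = -3.77 * 0.53^1 ≈ -2.0
i=2: S_2 = -3.77 * 0.53^2 ≈ -1.06
i=3: S_3 = -3.77 * 0.53^3 ≈ -0.56
i=4: S_4 = -3.77 * 0.53^4 ≈ -0.3
i=5: S_5 = -3.77 * 0.53^5 ≈ -0.16
The first 6 terms are: [-3.77, -2.0, -1.06, -0.56, -0.3, -0.16]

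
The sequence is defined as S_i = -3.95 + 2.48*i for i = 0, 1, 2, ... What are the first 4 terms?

This is an arithmetic sequence.
i=0: S_0 = -3.95 + 2.48*0 = -3.95
i=1: S_1 = -3.95 + 2.48*1 = -1.47
i=2: S_2 = -3.95 + 2.48*2 = 1.01
i=3: S_3 = -3.95 + 2.48*3 = 3.49
The first 4 terms are: [-3.95, -1.47, 1.01, 3.49]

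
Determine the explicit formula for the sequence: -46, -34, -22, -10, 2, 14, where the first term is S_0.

Check differences: -34 - -46 = 12
-22 - -34 = 12
Common difference d = 12.
First term a = -46.
Formula: S_i = -46 + 12*i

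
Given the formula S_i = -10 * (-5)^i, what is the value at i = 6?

S_6 = -10 * (-5)^6 = -10 * 15625 = -156250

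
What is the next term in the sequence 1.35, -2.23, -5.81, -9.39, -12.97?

Differences: -2.23 - 1.35 = -3.58
This is an arithmetic sequence with common difference d = -3.58.
Next term = -12.97 + -3.58 = -16.55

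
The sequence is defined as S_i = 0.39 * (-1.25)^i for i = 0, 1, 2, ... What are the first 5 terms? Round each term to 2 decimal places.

This is a geometric sequence.
i=0: S_0 = 0.39 * (-1.25)^0 = 0.39
i=1: S_1 = 0.39 * (-1.25)^1 ≈ -0.49
i=2: S_2 = 0.39 * (-1.25)^2 ≈ 0.61
i=3: S_3 = 0.39 * (-1.25)^3 ≈ -0.76
i=4: S_4 = 0.39 * (-1.25)^4 ≈ 0.95
The first 5 terms are: [0.39, -0.49, 0.61, -0.76, 0.95]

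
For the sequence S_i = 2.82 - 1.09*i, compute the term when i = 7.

S_7 = 2.82 + -1.09*7 = 2.82 + -7.63 = -4.81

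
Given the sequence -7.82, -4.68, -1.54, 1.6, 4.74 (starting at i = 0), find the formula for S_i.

Check differences: -4.68 - -7.82 = 3.14
-1.54 - -4.68 = 3.14
Common difference d = 3.14.
First term a = -7.82.
Formula: S_i = -7.82 + 3.14*i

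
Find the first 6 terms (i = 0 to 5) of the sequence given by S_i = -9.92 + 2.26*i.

This is an arithmetic sequence.
i=0: S_0 = -9.92 + 2.26*0 = -9.92
i=1: S_1 = -9.92 + 2.26*1 = -7.66
i=2: S_2 = -9.92 + 2.26*2 = -5.4
i=3: S_3 = -9.92 + 2.26*3 = -3.14
i=4: S_4 = -9.92 + 2.26*4 = -0.88
i=5: S_5 = -9.92 + 2.26*5 = 1.38
The first 6 terms are: [-9.92, -7.66, -5.4, -3.14, -0.88, 1.38]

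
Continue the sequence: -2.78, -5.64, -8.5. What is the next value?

Differences: -5.64 - -2.78 = -2.86
This is an arithmetic sequence with common difference d = -2.86.
Next term = -8.5 + -2.86 = -11.36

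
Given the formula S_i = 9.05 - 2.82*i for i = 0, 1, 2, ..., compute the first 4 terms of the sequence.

This is an arithmetic sequence.
i=0: S_0 = 9.05 + -2.82*0 = 9.05
i=1: S_1 = 9.05 + -2.82*1 = 6.23
i=2: S_2 = 9.05 + -2.82*2 = 3.41
i=3: S_3 = 9.05 + -2.82*3 = 0.59
The first 4 terms are: [9.05, 6.23, 3.41, 0.59]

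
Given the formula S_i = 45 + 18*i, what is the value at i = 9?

S_9 = 45 + 18*9 = 45 + 162 = 207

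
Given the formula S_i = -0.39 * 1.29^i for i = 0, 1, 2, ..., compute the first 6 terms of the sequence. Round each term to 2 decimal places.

This is a geometric sequence.
i=0: S_0 = -0.39 * 1.29^0 = -0.39
i=1: S_1 = -0.39 * 1.29^1 ≈ -0.5
i=2: S_2 = -0.39 * 1.29^2 ≈ -0.65
i=3: S_3 = -0.39 * 1.29^3 ≈ -0.84
i=4: S_4 = -0.39 * 1.29^4 ≈ -1.08
i=5: S_5 = -0.39 * 1.29^5 ≈ -1.39
The first 6 terms are: [-0.39, -0.5, -0.65, -0.84, -1.08, -1.39]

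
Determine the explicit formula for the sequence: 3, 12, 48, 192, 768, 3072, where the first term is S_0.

Check ratios: 12 / 3 = 4.0
Common ratio r = 4.
First term a = 3.
Formula: S_i = 3 * 4^i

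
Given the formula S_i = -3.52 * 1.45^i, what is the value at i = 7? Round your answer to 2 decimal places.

S_7 = -3.52 * 1.45^7 ≈ -3.52 * 13.4765 ≈ -47.44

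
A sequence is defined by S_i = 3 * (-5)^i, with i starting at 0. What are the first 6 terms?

This is a geometric sequence.
i=0: S_0 = 3 * (-5)^0 = 3
i=1: S_1 = 3 * (-5)^1 = -15
i=2: S_2 = 3 * (-5)^2 = 75
i=3: S_3 = 3 * (-5)^3 = -375
i=4: S_4 = 3 * (-5)^4 = 1875
i=5: S_5 = 3 * (-5)^5 = -9375
The first 6 terms are: [3, -15, 75, -375, 1875, -9375]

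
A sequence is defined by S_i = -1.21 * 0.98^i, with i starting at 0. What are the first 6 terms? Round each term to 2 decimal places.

This is a geometric sequence.
i=0: S_0 = -1.21 * 0.98^0 = -1.21
i=1: S_1 = -1.21 * 0.98^1 ≈ -1.19
i=2: S_2 = -1.21 * 0.98^2 ≈ -1.16
i=3: S_3 = -1.21 * 0.98^3 ≈ -1.14
i=4: S_4 = -1.21 * 0.98^4 ≈ -1.12
i=5: S_5 = -1.21 * 0.98^5 ≈ -1.09
The first 6 terms are: [-1.21, -1.19, -1.16, -1.14, -1.12, -1.09]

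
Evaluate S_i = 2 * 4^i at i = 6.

S_6 = 2 * 4^6 = 2 * 4096 = 8192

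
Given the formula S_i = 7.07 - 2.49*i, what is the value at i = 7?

S_7 = 7.07 + -2.49*7 = 7.07 + -17.43 = -10.36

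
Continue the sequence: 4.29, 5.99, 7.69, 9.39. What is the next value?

Differences: 5.99 - 4.29 = 1.7
This is an arithmetic sequence with common difference d = 1.7.
Next term = 9.39 + 1.7 = 11.09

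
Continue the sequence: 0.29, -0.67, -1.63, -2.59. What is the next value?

Differences: -0.67 - 0.29 = -0.96
This is an arithmetic sequence with common difference d = -0.96.
Next term = -2.59 + -0.96 = -3.55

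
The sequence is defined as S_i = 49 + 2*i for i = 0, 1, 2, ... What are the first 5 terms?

This is an arithmetic sequence.
i=0: S_0 = 49 + 2*0 = 49
i=1: S_1 = 49 + 2*1 = 51
i=2: S_2 = 49 + 2*2 = 53
i=3: S_3 = 49 + 2*3 = 55
i=4: S_4 = 49 + 2*4 = 57
The first 5 terms are: [49, 51, 53, 55, 57]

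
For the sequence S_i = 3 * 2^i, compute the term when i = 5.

S_5 = 3 * 2^5 = 3 * 32 = 96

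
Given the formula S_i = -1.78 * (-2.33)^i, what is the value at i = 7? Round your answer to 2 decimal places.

S_7 = -1.78 * (-2.33)^7 ≈ -1.78 * -372.8133 ≈ 663.61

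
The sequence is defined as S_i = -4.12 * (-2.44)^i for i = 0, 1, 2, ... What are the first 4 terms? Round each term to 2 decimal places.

This is a geometric sequence.
i=0: S_0 = -4.12 * (-2.44)^0 = -4.12
i=1: S_1 = -4.12 * (-2.44)^1 ≈ 10.05
i=2: S_2 = -4.12 * (-2.44)^2 ≈ -24.53
i=3: S_3 = -4.12 * (-2.44)^3 ≈ 59.85
The first 4 terms are: [-4.12, 10.05, -24.53, 59.85]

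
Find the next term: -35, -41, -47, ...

Differences: -41 - -35 = -6
This is an arithmetic sequence with common difference d = -6.
Next term = -47 + -6 = -53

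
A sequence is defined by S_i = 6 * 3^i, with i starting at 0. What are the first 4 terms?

This is a geometric sequence.
i=0: S_0 = 6 * 3^0 = 6
i=1: S_1 = 6 * 3^1 = 18
i=2: S_2 = 6 * 3^2 = 54
i=3: S_3 = 6 * 3^3 = 162
The first 4 terms are: [6, 18, 54, 162]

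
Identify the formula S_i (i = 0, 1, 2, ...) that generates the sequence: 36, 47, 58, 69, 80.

Check differences: 47 - 36 = 11
58 - 47 = 11
Common difference d = 11.
First term a = 36.
Formula: S_i = 36 + 11*i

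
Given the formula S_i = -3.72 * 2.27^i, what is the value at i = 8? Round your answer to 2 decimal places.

S_8 = -3.72 * 2.27^8 ≈ -3.72 * 705.0288 ≈ -2622.71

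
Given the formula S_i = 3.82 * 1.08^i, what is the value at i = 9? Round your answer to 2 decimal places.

S_9 = 3.82 * 1.08^9 ≈ 3.82 * 1.999 ≈ 7.64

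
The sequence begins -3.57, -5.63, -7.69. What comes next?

Differences: -5.63 - -3.57 = -2.06
This is an arithmetic sequence with common difference d = -2.06.
Next term = -7.69 + -2.06 = -9.75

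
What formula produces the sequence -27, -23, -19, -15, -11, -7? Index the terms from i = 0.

Check differences: -23 - -27 = 4
-19 - -23 = 4
Common difference d = 4.
First term a = -27.
Formula: S_i = -27 + 4*i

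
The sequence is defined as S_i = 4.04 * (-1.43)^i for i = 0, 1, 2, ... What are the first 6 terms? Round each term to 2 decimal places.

This is a geometric sequence.
i=0: S_0 = 4.04 * (-1.43)^0 = 4.04
i=1: S_1 = 4.04 * (-1.43)^1 ≈ -5.78
i=2: S_2 = 4.04 * (-1.43)^2 ≈ 8.26
i=3: S_3 = 4.04 * (-1.43)^3 ≈ -11.81
i=4: S_4 = 4.04 * (-1.43)^4 ≈ 16.89
i=5: S_5 = 4.04 * (-1.43)^5 ≈ -24.16
The first 6 terms are: [4.04, -5.78, 8.26, -11.81, 16.89, -24.16]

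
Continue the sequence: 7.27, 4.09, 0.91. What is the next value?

Differences: 4.09 - 7.27 = -3.18
This is an arithmetic sequence with common difference d = -3.18.
Next term = 0.91 + -3.18 = -2.27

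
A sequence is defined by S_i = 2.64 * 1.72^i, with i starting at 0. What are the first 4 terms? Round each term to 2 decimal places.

This is a geometric sequence.
i=0: S_0 = 2.64 * 1.72^0 = 2.64
i=1: S_1 = 2.64 * 1.72^1 ≈ 4.54
i=2: S_2 = 2.64 * 1.72^2 ≈ 7.81
i=3: S_3 = 2.64 * 1.72^3 ≈ 13.43
The first 4 terms are: [2.64, 4.54, 7.81, 13.43]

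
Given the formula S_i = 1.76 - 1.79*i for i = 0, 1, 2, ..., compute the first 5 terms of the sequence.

This is an arithmetic sequence.
i=0: S_0 = 1.76 + -1.79*0 = 1.76
i=1: S_1 = 1.76 + -1.79*1 = -0.03
i=2: S_2 = 1.76 + -1.79*2 = -1.82
i=3: S_3 = 1.76 + -1.79*3 = -3.61
i=4: S_4 = 1.76 + -1.79*4 = -5.4
The first 5 terms are: [1.76, -0.03, -1.82, -3.61, -5.4]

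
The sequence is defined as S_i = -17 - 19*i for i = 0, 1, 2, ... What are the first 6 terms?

This is an arithmetic sequence.
i=0: S_0 = -17 + -19*0 = -17
i=1: S_1 = -17 + -19*1 = -36
i=2: S_2 = -17 + -19*2 = -55
i=3: S_3 = -17 + -19*3 = -74
i=4: S_4 = -17 + -19*4 = -93
i=5: S_5 = -17 + -19*5 = -112
The first 6 terms are: [-17, -36, -55, -74, -93, -112]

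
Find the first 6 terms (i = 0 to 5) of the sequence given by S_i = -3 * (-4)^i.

This is a geometric sequence.
i=0: S_0 = -3 * (-4)^0 = -3
i=1: S_1 = -3 * (-4)^1 = 12
i=2: S_2 = -3 * (-4)^2 = -48
i=3: S_3 = -3 * (-4)^3 = 192
i=4: S_4 = -3 * (-4)^4 = -768
i=5: S_5 = -3 * (-4)^5 = 3072
The first 6 terms are: [-3, 12, -48, 192, -768, 3072]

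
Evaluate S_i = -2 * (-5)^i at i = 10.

S_10 = -2 * (-5)^10 = -2 * 9765625 = -19531250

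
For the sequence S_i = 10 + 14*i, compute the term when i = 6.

S_6 = 10 + 14*6 = 10 + 84 = 94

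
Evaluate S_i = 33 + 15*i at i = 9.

S_9 = 33 + 15*9 = 33 + 135 = 168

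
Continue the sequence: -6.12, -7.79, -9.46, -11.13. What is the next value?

Differences: -7.79 - -6.12 = -1.67
This is an arithmetic sequence with common difference d = -1.67.
Next term = -11.13 + -1.67 = -12.8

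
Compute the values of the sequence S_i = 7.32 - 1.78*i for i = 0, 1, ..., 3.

This is an arithmetic sequence.
i=0: S_0 = 7.32 + -1.78*0 = 7.32
i=1: S_1 = 7.32 + -1.78*1 = 5.54
i=2: S_2 = 7.32 + -1.78*2 = 3.76
i=3: S_3 = 7.32 + -1.78*3 = 1.98
The first 4 terms are: [7.32, 5.54, 3.76, 1.98]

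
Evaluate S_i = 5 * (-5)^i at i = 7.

S_7 = 5 * (-5)^7 = 5 * -78125 = -390625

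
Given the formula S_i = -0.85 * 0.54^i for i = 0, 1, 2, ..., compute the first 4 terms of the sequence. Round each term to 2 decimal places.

This is a geometric sequence.
i=0: S_0 = -0.85 * 0.54^0 = -0.85
i=1: S_1 = -0.85 * 0.54^1 ≈ -0.46
i=2: S_2 = -0.85 * 0.54^2 ≈ -0.25
i=3: S_3 = -0.85 * 0.54^3 ≈ -0.13
The first 4 terms are: [-0.85, -0.46, -0.25, -0.13]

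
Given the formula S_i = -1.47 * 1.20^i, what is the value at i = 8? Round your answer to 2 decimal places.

S_8 = -1.47 * 1.2^8 ≈ -1.47 * 4.2998 ≈ -6.32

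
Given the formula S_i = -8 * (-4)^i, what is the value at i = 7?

S_7 = -8 * (-4)^7 = -8 * -16384 = 131072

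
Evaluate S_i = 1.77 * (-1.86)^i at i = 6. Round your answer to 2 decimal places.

S_6 = 1.77 * (-1.86)^6 ≈ 1.77 * 41.4074 ≈ 73.29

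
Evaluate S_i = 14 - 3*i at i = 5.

S_5 = 14 + -3*5 = 14 + -15 = -1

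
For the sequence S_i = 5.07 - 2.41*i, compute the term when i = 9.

S_9 = 5.07 + -2.41*9 = 5.07 + -21.69 = -16.62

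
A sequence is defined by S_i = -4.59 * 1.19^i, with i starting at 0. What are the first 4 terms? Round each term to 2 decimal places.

This is a geometric sequence.
i=0: S_0 = -4.59 * 1.19^0 = -4.59
i=1: S_1 = -4.59 * 1.19^1 ≈ -5.46
i=2: S_2 = -4.59 * 1.19^2 ≈ -6.5
i=3: S_3 = -4.59 * 1.19^3 ≈ -7.73
The first 4 terms are: [-4.59, -5.46, -6.5, -7.73]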